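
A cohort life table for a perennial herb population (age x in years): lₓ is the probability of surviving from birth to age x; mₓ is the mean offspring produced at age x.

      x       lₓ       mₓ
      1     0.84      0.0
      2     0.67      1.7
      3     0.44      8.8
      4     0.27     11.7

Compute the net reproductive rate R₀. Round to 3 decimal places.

8.170

R₀ = Σ lₓ mₓ:
  age 1: 0.84 × 0.0 = 0.0000
  age 2: 0.67 × 1.7 = 1.1390
  age 3: 0.44 × 8.8 = 3.8720
  age 4: 0.27 × 11.7 = 3.1590
R₀ = 0.0000 + 1.1390 + 3.8720 + 3.1590 = 8.1700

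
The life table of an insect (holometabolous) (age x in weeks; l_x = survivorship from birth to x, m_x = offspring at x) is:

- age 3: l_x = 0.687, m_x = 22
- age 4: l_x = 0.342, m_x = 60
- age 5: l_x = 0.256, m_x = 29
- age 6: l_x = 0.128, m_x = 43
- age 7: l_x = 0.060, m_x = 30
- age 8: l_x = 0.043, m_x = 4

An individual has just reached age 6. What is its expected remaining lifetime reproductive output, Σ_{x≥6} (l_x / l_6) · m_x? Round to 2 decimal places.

58.41

l_6 = 0.128. Conditional survival from age 6 to x is l_x / l_6.
  x=6: (0.128/0.128) × 43 = 43.0000
  x=7: (0.060/0.128) × 30 = 14.0625
  x=8: (0.043/0.128) × 4 = 1.3437
Sum = 43.0000 + 14.0625 + 1.3437 = 58.4062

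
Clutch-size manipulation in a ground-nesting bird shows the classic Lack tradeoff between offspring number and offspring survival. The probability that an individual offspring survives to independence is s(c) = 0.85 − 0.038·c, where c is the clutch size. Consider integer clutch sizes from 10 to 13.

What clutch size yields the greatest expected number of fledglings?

Expected fledglings = c × s(c):
  c=10: 10 × 0.470 = 4.700
  c=11: 11 × 0.432 = 4.752
  c=12: 12 × 0.394 = 4.728
  c=13: 13 × 0.356 = 4.628
Maximum at c = 11 (4.752 fledglings).

11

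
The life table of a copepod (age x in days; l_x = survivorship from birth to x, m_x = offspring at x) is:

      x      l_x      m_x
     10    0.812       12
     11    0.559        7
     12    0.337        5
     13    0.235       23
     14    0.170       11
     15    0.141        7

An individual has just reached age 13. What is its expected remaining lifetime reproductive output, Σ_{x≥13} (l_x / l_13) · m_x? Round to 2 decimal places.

35.16

l_13 = 0.235. Conditional survival from age 13 to x is l_x / l_13.
  x=13: (0.235/0.235) × 23 = 23.0000
  x=14: (0.170/0.235) × 11 = 7.9574
  x=15: (0.141/0.235) × 7 = 4.2000
Sum = 23.0000 + 7.9574 + 4.2000 = 35.1574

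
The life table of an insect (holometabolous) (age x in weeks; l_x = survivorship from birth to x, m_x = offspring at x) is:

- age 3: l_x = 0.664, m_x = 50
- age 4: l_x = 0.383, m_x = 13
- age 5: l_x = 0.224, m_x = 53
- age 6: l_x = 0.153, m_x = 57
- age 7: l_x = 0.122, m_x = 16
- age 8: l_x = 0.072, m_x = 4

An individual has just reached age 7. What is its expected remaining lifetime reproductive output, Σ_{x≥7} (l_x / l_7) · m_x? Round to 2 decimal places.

18.36

l_7 = 0.122. Conditional survival from age 7 to x is l_x / l_7.
  x=7: (0.122/0.122) × 16 = 16.0000
  x=8: (0.072/0.122) × 4 = 2.3607
Sum = 16.0000 + 2.3607 = 18.3607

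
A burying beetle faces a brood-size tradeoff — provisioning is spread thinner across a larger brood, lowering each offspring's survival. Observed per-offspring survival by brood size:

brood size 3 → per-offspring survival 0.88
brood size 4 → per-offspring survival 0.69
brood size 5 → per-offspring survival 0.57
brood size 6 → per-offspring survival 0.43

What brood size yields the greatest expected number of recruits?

5

Expected recruits = c × s(c):
  c=3: 3 × 0.88 = 2.640
  c=4: 4 × 0.69 = 2.760
  c=5: 5 × 0.57 = 2.850
  c=6: 6 × 0.43 = 2.580
Maximum at c = 5 (2.850 recruits).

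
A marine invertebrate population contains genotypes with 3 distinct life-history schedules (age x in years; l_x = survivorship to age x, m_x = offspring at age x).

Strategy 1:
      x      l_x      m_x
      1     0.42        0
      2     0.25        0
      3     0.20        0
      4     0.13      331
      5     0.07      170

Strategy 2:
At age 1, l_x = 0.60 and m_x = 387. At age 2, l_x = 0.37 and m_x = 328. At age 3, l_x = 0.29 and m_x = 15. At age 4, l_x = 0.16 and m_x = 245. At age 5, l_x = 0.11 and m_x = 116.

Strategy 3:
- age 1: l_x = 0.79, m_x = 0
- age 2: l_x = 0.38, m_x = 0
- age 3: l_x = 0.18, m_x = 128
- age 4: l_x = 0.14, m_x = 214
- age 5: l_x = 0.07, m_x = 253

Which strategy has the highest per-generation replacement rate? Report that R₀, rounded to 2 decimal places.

409.87

Strategy 1: R₀ = 0.42×0 + 0.25×0 + 0.20×0 + 0.13×331 + 0.07×170 = 54.9300
Strategy 2: R₀ = 0.60×387 + 0.37×328 + 0.29×15 + 0.16×245 + 0.11×116 = 409.8700
Strategy 3: R₀ = 0.79×0 + 0.38×0 + 0.18×128 + 0.14×214 + 0.07×253 = 70.7100
Highest R₀: strategy 2 with 409.8700.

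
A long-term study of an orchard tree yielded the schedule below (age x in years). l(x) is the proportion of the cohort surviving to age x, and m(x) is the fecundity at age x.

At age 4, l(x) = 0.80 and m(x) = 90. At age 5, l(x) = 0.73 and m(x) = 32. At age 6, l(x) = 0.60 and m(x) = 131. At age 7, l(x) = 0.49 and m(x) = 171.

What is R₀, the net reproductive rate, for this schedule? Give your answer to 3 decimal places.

R₀ = Σ l(x) m(x):
  age 4: 0.80 × 90 = 72.0000
  age 5: 0.73 × 32 = 23.3600
  age 6: 0.60 × 131 = 78.6000
  age 7: 0.49 × 171 = 83.7900
R₀ = 72.0000 + 23.3600 + 78.6000 + 83.7900 = 257.7500

257.750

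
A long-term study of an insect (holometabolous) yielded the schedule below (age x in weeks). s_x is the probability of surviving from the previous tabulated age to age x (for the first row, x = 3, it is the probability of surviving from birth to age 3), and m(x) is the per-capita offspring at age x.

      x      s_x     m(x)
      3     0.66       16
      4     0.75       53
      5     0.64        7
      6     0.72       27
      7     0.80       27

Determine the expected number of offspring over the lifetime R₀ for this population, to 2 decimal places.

Survivorship from birth: l_x = s_3·s_4·…·s_x.
  l_3 = 0.66000
  l_4 = 0.49500
  l_5 = 0.31680
  l_6 = 0.22810
  l_7 = 0.18248
R₀ = Σ l_x m(x):
  age 3: 0.66000 × 16 = 10.5600
  age 4: 0.49500 × 53 = 26.2350
  age 5: 0.31680 × 7 = 2.2176
  age 6: 0.22810 × 27 = 6.1587
  age 7: 0.18248 × 27 = 4.9270
R₀ = 10.5600 + 26.2350 + 2.2176 + 6.1587 + 4.9270 = 50.0983

50.10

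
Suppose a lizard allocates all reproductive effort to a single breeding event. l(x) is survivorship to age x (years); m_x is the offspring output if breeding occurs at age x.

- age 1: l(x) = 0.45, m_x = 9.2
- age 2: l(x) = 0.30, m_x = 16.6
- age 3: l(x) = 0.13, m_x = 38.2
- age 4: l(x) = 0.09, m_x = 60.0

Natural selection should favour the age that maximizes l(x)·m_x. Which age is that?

Expected offspring if breeding at age x = l(x) × m_x:
  age 1: 0.45 × 9.2 = 4.140
  age 2: 0.30 × 16.6 = 4.980
  age 3: 0.13 × 38.2 = 4.966
  age 4: 0.09 × 60.0 = 5.400
Maximum at age 4 (5.400).

4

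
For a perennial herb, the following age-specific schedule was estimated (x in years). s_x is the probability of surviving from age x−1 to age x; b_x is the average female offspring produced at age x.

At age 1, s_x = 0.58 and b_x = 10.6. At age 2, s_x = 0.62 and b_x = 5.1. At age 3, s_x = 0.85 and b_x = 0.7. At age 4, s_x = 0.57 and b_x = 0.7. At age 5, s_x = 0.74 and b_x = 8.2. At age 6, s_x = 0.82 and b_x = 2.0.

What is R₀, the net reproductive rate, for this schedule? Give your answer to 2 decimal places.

Survivorship from birth: l_x = s_1·s_2·…·s_x.
  l_1 = 0.58000
  l_2 = 0.35960
  l_3 = 0.30566
  l_4 = 0.17423
  l_5 = 0.12893
  l_6 = 0.10572
R₀ = Σ l_x b_x:
  age 1: 0.58000 × 10.6 = 6.1480
  age 2: 0.35960 × 5.1 = 1.8340
  age 3: 0.30566 × 0.7 = 0.2140
  age 4: 0.17423 × 0.7 = 0.1220
  age 5: 0.12893 × 8.2 = 1.0572
  age 6: 0.10572 × 2.0 = 0.2114
R₀ = 6.1480 + 1.8340 + 0.2140 + 0.1220 + 1.0572 + 0.2114 = 9.5865

9.59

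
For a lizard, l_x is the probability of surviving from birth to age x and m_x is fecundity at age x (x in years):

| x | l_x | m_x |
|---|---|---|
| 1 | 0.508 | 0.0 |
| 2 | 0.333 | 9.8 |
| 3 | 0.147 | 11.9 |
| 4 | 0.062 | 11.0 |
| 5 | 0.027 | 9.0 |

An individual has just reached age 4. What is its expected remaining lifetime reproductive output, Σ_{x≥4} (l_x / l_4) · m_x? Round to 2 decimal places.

14.92

l_4 = 0.062. Conditional survival from age 4 to x is l_x / l_4.
  x=4: (0.062/0.062) × 11.0 = 11.0000
  x=5: (0.027/0.062) × 9.0 = 3.9194
Sum = 11.0000 + 3.9194 = 14.9194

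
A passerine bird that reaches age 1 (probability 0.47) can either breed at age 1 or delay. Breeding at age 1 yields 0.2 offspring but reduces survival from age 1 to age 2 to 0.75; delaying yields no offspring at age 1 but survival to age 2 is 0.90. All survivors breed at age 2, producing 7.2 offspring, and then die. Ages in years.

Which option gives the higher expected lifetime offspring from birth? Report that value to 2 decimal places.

3.05

breed at age 1: R₀ = 0.47 × (0.2 + 0.75 × 7.2) = 0.47 × 5.6000 = 2.6320
delay to age 2: R₀ = 0.47 × (0.90 × 7.2) = 0.47 × 6.4800 = 3.0456
Higher: delay to age 2 (3.0456).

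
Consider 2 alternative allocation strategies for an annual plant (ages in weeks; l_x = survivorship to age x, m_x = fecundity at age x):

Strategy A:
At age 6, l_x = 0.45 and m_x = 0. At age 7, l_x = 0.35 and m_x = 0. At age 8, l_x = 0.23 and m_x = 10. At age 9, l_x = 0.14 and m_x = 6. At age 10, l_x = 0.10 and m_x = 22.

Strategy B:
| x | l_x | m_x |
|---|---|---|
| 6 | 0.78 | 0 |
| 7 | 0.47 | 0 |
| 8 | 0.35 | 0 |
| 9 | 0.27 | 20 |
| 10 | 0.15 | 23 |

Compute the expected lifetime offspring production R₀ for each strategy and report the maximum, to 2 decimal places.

Strategy A: R₀ = 0.45×0 + 0.35×0 + 0.23×10 + 0.14×6 + 0.10×22 = 5.3400
Strategy B: R₀ = 0.78×0 + 0.47×0 + 0.35×0 + 0.27×20 + 0.15×23 = 8.8500
Highest R₀: strategy B with 8.8500.

8.85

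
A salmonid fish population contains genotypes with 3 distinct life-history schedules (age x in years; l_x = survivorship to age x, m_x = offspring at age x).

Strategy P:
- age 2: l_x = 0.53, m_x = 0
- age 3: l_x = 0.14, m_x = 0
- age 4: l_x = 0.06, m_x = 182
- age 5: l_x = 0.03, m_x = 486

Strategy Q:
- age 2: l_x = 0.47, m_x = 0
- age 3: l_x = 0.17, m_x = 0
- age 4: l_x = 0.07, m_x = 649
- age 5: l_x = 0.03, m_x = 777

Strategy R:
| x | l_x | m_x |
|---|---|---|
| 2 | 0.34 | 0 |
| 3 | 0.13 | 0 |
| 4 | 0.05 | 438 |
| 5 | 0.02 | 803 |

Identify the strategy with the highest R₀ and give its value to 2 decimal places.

Strategy P: R₀ = 0.53×0 + 0.14×0 + 0.06×182 + 0.03×486 = 25.5000
Strategy Q: R₀ = 0.47×0 + 0.17×0 + 0.07×649 + 0.03×777 = 68.7400
Strategy R: R₀ = 0.34×0 + 0.13×0 + 0.05×438 + 0.02×803 = 37.9600
Highest R₀: strategy Q with 68.7400.

68.74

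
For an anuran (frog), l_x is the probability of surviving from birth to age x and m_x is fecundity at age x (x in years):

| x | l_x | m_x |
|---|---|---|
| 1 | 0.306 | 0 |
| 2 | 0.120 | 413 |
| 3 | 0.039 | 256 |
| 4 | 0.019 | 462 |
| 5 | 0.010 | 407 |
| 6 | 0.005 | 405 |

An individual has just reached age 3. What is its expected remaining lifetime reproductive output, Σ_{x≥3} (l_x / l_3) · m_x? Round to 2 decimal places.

637.36

l_3 = 0.039. Conditional survival from age 3 to x is l_x / l_3.
  x=3: (0.039/0.039) × 256 = 256.0000
  x=4: (0.019/0.039) × 462 = 225.0769
  x=5: (0.010/0.039) × 407 = 104.3590
  x=6: (0.005/0.039) × 405 = 51.9231
Sum = 256.0000 + 225.0769 + 104.3590 + 51.9231 = 637.3590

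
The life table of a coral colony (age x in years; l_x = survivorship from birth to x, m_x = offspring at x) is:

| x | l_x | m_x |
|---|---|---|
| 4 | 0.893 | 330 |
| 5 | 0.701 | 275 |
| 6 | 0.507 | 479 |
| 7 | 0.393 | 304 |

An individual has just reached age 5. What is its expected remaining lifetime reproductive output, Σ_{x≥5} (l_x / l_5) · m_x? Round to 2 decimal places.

l_5 = 0.701. Conditional survival from age 5 to x is l_x / l_5.
  x=5: (0.701/0.701) × 275 = 275.0000
  x=6: (0.507/0.701) × 479 = 346.4379
  x=7: (0.393/0.701) × 304 = 170.4308
Sum = 275.0000 + 346.4379 + 170.4308 = 791.8688

791.87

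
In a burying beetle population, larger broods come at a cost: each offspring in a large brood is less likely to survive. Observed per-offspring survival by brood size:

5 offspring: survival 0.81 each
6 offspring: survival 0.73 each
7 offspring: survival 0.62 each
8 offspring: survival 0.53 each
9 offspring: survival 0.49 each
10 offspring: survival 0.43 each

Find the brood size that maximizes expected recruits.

9

Expected recruits = c × s(c):
  c=5: 5 × 0.81 = 4.050
  c=6: 6 × 0.73 = 4.380
  c=7: 7 × 0.62 = 4.340
  c=8: 8 × 0.53 = 4.240
  c=9: 9 × 0.49 = 4.410
  c=10: 10 × 0.43 = 4.300
Maximum at c = 9 (4.410 recruits).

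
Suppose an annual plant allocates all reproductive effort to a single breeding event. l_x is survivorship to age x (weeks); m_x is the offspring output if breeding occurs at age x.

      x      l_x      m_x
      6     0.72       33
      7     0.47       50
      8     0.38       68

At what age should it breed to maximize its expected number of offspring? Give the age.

Expected offspring if breeding at age x = l_x × m_x:
  age 6: 0.72 × 33 = 23.760
  age 7: 0.47 × 50 = 23.500
  age 8: 0.38 × 68 = 25.840
Maximum at age 8 (25.840).

8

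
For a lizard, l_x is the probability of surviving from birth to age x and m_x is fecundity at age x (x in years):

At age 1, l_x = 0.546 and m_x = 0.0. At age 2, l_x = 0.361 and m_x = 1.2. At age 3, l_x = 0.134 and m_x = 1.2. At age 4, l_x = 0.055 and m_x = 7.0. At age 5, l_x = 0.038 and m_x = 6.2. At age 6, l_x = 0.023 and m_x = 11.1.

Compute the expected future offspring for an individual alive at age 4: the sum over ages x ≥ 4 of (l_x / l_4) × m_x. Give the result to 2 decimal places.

l_4 = 0.055. Conditional survival from age 4 to x is l_x / l_4.
  x=4: (0.055/0.055) × 7.0 = 7.0000
  x=5: (0.038/0.055) × 6.2 = 4.2836
  x=6: (0.023/0.055) × 11.1 = 4.6418
Sum = 7.0000 + 4.2836 + 4.6418 = 15.9255

15.93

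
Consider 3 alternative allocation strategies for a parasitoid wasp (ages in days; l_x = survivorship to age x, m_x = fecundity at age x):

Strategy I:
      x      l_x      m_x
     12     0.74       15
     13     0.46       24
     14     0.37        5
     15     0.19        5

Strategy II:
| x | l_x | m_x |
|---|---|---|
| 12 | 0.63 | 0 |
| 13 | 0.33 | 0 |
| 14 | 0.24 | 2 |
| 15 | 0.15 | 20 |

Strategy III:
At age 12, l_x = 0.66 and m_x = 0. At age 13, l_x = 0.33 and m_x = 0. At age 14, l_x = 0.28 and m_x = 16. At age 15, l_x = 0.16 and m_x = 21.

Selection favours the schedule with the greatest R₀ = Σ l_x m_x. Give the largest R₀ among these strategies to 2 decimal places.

24.94

Strategy I: R₀ = 0.74×15 + 0.46×24 + 0.37×5 + 0.19×5 = 24.9400
Strategy II: R₀ = 0.63×0 + 0.33×0 + 0.24×2 + 0.15×20 = 3.4800
Strategy III: R₀ = 0.66×0 + 0.33×0 + 0.28×16 + 0.16×21 = 7.8400
Highest R₀: strategy I with 24.9400.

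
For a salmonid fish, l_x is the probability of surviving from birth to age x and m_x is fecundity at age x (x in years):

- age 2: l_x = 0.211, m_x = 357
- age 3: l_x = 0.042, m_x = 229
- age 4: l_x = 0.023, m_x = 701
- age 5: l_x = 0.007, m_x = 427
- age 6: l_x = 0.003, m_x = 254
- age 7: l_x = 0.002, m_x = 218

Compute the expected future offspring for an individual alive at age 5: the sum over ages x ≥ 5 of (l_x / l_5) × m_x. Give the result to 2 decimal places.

l_5 = 0.007. Conditional survival from age 5 to x is l_x / l_5.
  x=5: (0.007/0.007) × 427 = 427.0000
  x=6: (0.003/0.007) × 254 = 108.8571
  x=7: (0.002/0.007) × 218 = 62.2857
Sum = 427.0000 + 108.8571 + 62.2857 = 598.1429

598.14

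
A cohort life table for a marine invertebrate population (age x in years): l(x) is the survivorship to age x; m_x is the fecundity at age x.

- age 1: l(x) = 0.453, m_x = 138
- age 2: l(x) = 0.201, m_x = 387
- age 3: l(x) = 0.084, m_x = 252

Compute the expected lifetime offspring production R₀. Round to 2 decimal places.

R₀ = Σ l(x) m_x:
  age 1: 0.453 × 138 = 62.5140
  age 2: 0.201 × 387 = 77.7870
  age 3: 0.084 × 252 = 21.1680
R₀ = 62.5140 + 77.7870 + 21.1680 = 161.4690

161.47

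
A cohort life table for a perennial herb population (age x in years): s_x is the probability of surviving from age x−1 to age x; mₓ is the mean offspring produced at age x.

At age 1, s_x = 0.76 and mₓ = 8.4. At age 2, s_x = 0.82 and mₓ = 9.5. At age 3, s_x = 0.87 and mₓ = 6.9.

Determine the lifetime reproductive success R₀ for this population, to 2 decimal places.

16.05

Survivorship from birth: l_x = s_1·s_2·…·s_x.
  l_1 = 0.76000
  l_2 = 0.62320
  l_3 = 0.54218
R₀ = Σ l_x mₓ:
  age 1: 0.76000 × 8.4 = 6.3840
  age 2: 0.62320 × 9.5 = 5.9204
  age 3: 0.54218 × 6.9 = 3.7410
R₀ = 6.3840 + 5.9204 + 3.7410 = 16.0454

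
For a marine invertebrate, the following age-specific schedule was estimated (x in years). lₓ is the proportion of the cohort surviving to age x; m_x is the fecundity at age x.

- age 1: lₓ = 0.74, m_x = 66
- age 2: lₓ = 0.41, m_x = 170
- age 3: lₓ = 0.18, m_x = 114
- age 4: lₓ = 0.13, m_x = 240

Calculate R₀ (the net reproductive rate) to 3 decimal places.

R₀ = Σ lₓ m_x:
  age 1: 0.74 × 66 = 48.8400
  age 2: 0.41 × 170 = 69.7000
  age 3: 0.18 × 114 = 20.5200
  age 4: 0.13 × 240 = 31.2000
R₀ = 48.8400 + 69.7000 + 20.5200 + 31.2000 = 170.2600

170.260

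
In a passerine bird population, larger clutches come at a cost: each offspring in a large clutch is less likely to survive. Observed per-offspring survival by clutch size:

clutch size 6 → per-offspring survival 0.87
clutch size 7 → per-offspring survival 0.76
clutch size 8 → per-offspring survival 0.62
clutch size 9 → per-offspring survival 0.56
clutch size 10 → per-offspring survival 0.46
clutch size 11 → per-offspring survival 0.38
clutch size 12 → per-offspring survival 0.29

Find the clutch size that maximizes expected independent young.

Expected independent young = c × s(c):
  c=6: 6 × 0.87 = 5.220
  c=7: 7 × 0.76 = 5.320
  c=8: 8 × 0.62 = 4.960
  c=9: 9 × 0.56 = 5.040
  c=10: 10 × 0.46 = 4.600
  c=11: 11 × 0.38 = 4.180
  c=12: 12 × 0.29 = 3.480
Maximum at c = 7 (5.320 independent young).

7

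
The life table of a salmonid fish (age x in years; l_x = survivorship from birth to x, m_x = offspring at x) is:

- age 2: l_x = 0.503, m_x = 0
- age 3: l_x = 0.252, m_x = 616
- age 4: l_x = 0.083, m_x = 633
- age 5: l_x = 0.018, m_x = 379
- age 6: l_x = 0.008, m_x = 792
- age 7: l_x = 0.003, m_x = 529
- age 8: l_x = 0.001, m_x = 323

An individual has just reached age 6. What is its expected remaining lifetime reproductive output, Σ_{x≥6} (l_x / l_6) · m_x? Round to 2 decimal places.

1030.75

l_6 = 0.008. Conditional survival from age 6 to x is l_x / l_6.
  x=6: (0.008/0.008) × 792 = 792.0000
  x=7: (0.003/0.008) × 529 = 198.3750
  x=8: (0.001/0.008) × 323 = 40.3750
Sum = 792.0000 + 198.3750 + 40.3750 = 1030.7500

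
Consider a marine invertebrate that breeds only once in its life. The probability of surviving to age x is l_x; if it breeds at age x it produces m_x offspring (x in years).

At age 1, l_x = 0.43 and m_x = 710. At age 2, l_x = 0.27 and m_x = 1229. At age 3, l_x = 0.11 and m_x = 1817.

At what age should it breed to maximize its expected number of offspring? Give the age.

Expected offspring if breeding at age x = l_x × m_x:
  age 1: 0.43 × 710 = 305.300
  age 2: 0.27 × 1229 = 331.830
  age 3: 0.11 × 1817 = 199.870
Maximum at age 2 (331.830).

2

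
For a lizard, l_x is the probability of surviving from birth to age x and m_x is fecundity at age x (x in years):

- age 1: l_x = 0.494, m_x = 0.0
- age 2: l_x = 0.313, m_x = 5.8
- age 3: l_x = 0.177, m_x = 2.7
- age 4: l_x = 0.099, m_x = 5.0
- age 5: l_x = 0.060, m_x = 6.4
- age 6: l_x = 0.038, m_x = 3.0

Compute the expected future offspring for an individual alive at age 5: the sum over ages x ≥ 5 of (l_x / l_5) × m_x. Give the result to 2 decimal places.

8.30

l_5 = 0.060. Conditional survival from age 5 to x is l_x / l_5.
  x=5: (0.060/0.060) × 6.4 = 6.4000
  x=6: (0.038/0.060) × 3.0 = 1.9000
Sum = 6.4000 + 1.9000 = 8.3000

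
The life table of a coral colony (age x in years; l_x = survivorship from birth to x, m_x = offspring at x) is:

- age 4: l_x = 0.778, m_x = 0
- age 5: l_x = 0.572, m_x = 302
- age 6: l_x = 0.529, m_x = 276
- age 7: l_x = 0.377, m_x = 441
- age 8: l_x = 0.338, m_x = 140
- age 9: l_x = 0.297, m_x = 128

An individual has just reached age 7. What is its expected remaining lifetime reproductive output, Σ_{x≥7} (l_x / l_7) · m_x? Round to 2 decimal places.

667.36

l_7 = 0.377. Conditional survival from age 7 to x is l_x / l_7.
  x=7: (0.377/0.377) × 441 = 441.0000
  x=8: (0.338/0.377) × 140 = 125.5172
  x=9: (0.297/0.377) × 128 = 100.8382
Sum = 441.0000 + 125.5172 + 100.8382 = 667.3554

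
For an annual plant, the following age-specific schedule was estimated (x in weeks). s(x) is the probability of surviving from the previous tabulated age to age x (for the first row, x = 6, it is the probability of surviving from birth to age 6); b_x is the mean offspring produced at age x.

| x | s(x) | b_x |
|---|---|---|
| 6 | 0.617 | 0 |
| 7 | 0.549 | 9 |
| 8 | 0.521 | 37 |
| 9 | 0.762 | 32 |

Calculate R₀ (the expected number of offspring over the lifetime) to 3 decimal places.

13.882

Survivorship from birth: l_x = s_6·s_7·…·s_x.
  l_6 = 0.61700
  l_7 = 0.33873
  l_8 = 0.17648
  l_9 = 0.13448
R₀ = Σ l_x b_x:
  age 6: 0.61700 × 0 = 0.0000
  age 7: 0.33873 × 9 = 3.0486
  age 8: 0.17648 × 37 = 6.5298
  age 9: 0.13448 × 32 = 4.3034
R₀ = 0.0000 + 3.0486 + 6.5298 + 4.3034 = 13.8817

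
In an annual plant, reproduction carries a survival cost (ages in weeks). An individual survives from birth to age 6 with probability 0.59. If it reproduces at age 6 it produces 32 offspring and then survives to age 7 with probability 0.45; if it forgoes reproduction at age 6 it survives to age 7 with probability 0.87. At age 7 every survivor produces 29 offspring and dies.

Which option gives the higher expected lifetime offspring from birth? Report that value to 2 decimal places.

breed at age 6: R₀ = 0.59 × (32 + 0.45 × 29) = 0.59 × 45.0500 = 26.5795
delay to age 7: R₀ = 0.59 × (0.87 × 29) = 0.59 × 25.2300 = 14.8857
Higher: breed at age 6 (26.5795).

26.58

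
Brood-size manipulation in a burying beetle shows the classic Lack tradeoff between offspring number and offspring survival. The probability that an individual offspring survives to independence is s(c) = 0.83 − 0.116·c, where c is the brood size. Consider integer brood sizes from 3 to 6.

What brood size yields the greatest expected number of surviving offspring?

Expected surviving offspring = c × s(c):
  c=3: 3 × 0.482 = 1.446
  c=4: 4 × 0.366 = 1.464
  c=5: 5 × 0.250 = 1.250
  c=6: 6 × 0.134 = 0.804
Maximum at c = 4 (1.464 surviving offspring).

4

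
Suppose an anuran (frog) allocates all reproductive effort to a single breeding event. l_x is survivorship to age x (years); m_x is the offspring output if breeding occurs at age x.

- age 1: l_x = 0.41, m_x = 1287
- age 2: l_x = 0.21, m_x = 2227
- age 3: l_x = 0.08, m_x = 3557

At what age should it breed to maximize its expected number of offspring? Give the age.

Expected offspring if breeding at age x = l_x × m_x:
  age 1: 0.41 × 1287 = 527.670
  age 2: 0.21 × 2227 = 467.670
  age 3: 0.08 × 3557 = 284.560
Maximum at age 1 (527.670).

1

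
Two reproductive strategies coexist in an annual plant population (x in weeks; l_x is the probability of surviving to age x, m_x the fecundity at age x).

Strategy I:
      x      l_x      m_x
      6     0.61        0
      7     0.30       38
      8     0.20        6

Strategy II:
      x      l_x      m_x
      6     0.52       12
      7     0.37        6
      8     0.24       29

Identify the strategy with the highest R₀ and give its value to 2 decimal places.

15.42

Strategy I: R₀ = 0.61×0 + 0.30×38 + 0.20×6 = 12.6000
Strategy II: R₀ = 0.52×12 + 0.37×6 + 0.24×29 = 15.4200
Highest R₀: strategy II with 15.4200.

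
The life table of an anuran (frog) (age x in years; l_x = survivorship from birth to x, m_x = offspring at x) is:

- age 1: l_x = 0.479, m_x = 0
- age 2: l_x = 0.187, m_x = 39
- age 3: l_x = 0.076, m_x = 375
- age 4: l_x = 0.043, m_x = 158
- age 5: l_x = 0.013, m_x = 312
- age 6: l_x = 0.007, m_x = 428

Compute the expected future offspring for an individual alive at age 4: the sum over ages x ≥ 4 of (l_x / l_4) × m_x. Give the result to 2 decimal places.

l_4 = 0.043. Conditional survival from age 4 to x is l_x / l_4.
  x=4: (0.043/0.043) × 158 = 158.0000
  x=5: (0.013/0.043) × 312 = 94.3256
  x=6: (0.007/0.043) × 428 = 69.6744
Sum = 158.0000 + 94.3256 + 69.6744 = 322.0000

322.00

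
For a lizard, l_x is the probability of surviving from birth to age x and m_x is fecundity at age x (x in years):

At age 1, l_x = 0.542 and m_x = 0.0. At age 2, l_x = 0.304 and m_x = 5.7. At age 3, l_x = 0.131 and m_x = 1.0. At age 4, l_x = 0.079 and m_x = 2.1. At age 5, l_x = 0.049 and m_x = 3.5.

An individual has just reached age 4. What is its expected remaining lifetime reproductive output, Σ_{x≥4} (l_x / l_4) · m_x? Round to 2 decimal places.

4.27

l_4 = 0.079. Conditional survival from age 4 to x is l_x / l_4.
  x=4: (0.079/0.079) × 2.1 = 2.1000
  x=5: (0.049/0.079) × 3.5 = 2.1709
Sum = 2.1000 + 2.1709 = 4.2709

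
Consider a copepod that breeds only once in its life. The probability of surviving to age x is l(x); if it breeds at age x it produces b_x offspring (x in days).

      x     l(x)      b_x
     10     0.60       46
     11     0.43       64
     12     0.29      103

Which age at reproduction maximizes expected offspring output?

12

Expected offspring if breeding at age x = l(x) × b_x:
  age 10: 0.60 × 46 = 27.600
  age 11: 0.43 × 64 = 27.520
  age 12: 0.29 × 103 = 29.870
Maximum at age 12 (29.870).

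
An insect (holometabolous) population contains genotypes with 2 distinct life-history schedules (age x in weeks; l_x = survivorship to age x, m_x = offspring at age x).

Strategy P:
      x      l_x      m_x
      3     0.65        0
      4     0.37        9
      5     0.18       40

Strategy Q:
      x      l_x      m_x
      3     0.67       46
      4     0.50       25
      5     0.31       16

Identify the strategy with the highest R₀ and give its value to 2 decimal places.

48.28

Strategy P: R₀ = 0.65×0 + 0.37×9 + 0.18×40 = 10.5300
Strategy Q: R₀ = 0.67×46 + 0.50×25 + 0.31×16 = 48.2800
Highest R₀: strategy Q with 48.2800.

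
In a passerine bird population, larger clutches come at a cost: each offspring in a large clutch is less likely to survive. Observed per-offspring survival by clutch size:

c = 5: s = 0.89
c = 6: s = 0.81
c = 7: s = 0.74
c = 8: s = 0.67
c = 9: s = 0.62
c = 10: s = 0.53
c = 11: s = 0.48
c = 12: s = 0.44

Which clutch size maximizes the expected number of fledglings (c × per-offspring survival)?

9

Expected fledglings = c × s(c):
  c=5: 5 × 0.89 = 4.450
  c=6: 6 × 0.81 = 4.860
  c=7: 7 × 0.74 = 5.180
  c=8: 8 × 0.67 = 5.360
  c=9: 9 × 0.62 = 5.580
  c=10: 10 × 0.53 = 5.300
  c=11: 11 × 0.48 = 5.280
  c=12: 12 × 0.44 = 5.280
Maximum at c = 9 (5.580 fledglings).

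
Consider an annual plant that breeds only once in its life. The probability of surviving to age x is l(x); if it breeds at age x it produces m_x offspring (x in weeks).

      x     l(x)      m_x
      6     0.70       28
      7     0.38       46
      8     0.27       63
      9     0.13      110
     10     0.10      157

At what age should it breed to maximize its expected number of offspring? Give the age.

Expected offspring if breeding at age x = l(x) × m_x:
  age 6: 0.70 × 28 = 19.600
  age 7: 0.38 × 46 = 17.480
  age 8: 0.27 × 63 = 17.010
  age 9: 0.13 × 110 = 14.300
  age 10: 0.10 × 157 = 15.700
Maximum at age 6 (19.600).

6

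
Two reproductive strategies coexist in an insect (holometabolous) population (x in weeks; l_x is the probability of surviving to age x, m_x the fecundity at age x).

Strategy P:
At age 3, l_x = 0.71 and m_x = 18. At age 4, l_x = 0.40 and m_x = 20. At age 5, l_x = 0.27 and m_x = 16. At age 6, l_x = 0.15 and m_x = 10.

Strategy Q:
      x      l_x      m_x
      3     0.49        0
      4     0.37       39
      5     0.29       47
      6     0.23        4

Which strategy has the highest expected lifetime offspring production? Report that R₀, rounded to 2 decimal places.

28.98

Strategy P: R₀ = 0.71×18 + 0.40×20 + 0.27×16 + 0.15×10 = 26.6000
Strategy Q: R₀ = 0.49×0 + 0.37×39 + 0.29×47 + 0.23×4 = 28.9800
Highest R₀: strategy Q with 28.9800.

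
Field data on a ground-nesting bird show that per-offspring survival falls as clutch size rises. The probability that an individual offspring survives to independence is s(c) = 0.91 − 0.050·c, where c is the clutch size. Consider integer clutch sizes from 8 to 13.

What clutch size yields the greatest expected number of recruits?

Expected recruits = c × s(c):
  c=8: 8 × 0.510 = 4.080
  c=9: 9 × 0.460 = 4.140
  c=10: 10 × 0.410 = 4.100
  c=11: 11 × 0.360 = 3.960
  c=12: 12 × 0.310 = 3.720
  c=13: 13 × 0.260 = 3.380
Maximum at c = 9 (4.140 recruits).

9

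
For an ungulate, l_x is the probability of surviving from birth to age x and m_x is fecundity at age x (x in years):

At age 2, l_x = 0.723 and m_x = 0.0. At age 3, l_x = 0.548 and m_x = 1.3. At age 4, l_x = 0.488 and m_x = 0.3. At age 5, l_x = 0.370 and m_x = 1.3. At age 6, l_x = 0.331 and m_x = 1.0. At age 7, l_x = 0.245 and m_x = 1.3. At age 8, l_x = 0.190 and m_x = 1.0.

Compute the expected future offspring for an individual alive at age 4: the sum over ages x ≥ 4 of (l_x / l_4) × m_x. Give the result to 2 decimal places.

3.01

l_4 = 0.488. Conditional survival from age 4 to x is l_x / l_4.
  x=4: (0.488/0.488) × 0.3 = 0.3000
  x=5: (0.370/0.488) × 1.3 = 0.9857
  x=6: (0.331/0.488) × 1.0 = 0.6783
  x=7: (0.245/0.488) × 1.3 = 0.6527
  x=8: (0.190/0.488) × 1.0 = 0.3893
Sum = 0.3000 + 0.9857 + 0.6783 + 0.6527 + 0.3893 = 3.0059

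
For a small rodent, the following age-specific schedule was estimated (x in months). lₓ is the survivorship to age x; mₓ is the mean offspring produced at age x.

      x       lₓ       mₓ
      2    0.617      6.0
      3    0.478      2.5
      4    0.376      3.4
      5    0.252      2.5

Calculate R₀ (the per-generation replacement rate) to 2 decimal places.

6.81

R₀ = Σ lₓ mₓ:
  age 2: 0.617 × 6.0 = 3.7020
  age 3: 0.478 × 2.5 = 1.1950
  age 4: 0.376 × 3.4 = 1.2784
  age 5: 0.252 × 2.5 = 0.6300
R₀ = 3.7020 + 1.1950 + 1.2784 + 0.6300 = 6.8054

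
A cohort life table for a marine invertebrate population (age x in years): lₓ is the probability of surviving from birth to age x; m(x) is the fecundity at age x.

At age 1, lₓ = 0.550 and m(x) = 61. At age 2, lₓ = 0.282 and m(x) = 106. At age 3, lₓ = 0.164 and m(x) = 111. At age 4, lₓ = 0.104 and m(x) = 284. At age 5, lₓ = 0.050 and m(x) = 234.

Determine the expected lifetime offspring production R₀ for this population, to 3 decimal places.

122.882

R₀ = Σ lₓ m(x):
  age 1: 0.550 × 61 = 33.5500
  age 2: 0.282 × 106 = 29.8920
  age 3: 0.164 × 111 = 18.2040
  age 4: 0.104 × 284 = 29.5360
  age 5: 0.050 × 234 = 11.7000
R₀ = 33.5500 + 29.8920 + 18.2040 + 29.5360 + 11.7000 = 122.8820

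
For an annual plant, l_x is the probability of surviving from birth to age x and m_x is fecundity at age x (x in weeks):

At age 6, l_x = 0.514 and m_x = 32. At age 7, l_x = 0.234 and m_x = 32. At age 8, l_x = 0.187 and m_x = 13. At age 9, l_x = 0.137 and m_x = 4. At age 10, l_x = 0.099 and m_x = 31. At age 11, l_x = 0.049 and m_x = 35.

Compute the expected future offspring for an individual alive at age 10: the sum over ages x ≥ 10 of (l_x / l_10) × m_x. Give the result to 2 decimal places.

48.32

l_10 = 0.099. Conditional survival from age 10 to x is l_x / l_10.
  x=10: (0.099/0.099) × 31 = 31.0000
  x=11: (0.049/0.099) × 35 = 17.3232
Sum = 31.0000 + 17.3232 = 48.3232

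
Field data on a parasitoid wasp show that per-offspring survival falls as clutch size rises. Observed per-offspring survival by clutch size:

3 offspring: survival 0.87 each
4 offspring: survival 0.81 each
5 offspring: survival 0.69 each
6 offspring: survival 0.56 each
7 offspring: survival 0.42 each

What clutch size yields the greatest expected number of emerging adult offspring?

Expected emerging adult offspring = c × s(c):
  c=3: 3 × 0.87 = 2.610
  c=4: 4 × 0.81 = 3.240
  c=5: 5 × 0.69 = 3.450
  c=6: 6 × 0.56 = 3.360
  c=7: 7 × 0.42 = 2.940
Maximum at c = 5 (3.450 emerging adult offspring).

5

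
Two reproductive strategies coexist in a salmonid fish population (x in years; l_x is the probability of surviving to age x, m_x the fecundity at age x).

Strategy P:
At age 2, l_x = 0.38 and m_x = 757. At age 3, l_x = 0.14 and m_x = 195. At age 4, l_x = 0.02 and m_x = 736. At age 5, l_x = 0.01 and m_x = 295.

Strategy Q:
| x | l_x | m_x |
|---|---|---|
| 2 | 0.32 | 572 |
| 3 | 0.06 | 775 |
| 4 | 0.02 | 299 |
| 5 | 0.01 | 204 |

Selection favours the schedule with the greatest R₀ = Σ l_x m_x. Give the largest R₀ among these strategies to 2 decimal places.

332.63

Strategy P: R₀ = 0.38×757 + 0.14×195 + 0.02×736 + 0.01×295 = 332.6300
Strategy Q: R₀ = 0.32×572 + 0.06×775 + 0.02×299 + 0.01×204 = 237.5600
Highest R₀: strategy P with 332.6300.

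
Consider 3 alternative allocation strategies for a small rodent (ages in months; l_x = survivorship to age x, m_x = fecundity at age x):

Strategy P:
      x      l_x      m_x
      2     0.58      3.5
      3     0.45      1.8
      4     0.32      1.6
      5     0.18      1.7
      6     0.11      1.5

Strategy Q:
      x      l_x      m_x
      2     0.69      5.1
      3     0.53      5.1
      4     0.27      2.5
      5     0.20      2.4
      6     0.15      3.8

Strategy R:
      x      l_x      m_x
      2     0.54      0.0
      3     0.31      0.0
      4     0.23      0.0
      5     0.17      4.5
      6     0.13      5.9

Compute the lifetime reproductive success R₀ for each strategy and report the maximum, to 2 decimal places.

Strategy P: R₀ = 0.58×3.5 + 0.45×1.8 + 0.32×1.6 + 0.18×1.7 + 0.11×1.5 = 3.8230
Strategy Q: R₀ = 0.69×5.1 + 0.53×5.1 + 0.27×2.5 + 0.20×2.4 + 0.15×3.8 = 7.9470
Strategy R: R₀ = 0.54×0.0 + 0.31×0.0 + 0.23×0.0 + 0.17×4.5 + 0.13×5.9 = 1.5320
Highest R₀: strategy Q with 7.9470.

7.95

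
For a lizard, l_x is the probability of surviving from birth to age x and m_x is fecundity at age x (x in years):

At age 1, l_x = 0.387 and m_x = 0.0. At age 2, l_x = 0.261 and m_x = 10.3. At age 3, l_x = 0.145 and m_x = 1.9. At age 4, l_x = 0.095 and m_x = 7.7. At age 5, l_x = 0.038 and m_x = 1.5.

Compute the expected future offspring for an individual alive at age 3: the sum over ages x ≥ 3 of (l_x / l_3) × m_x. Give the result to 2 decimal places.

l_3 = 0.145. Conditional survival from age 3 to x is l_x / l_3.
  x=3: (0.145/0.145) × 1.9 = 1.9000
  x=4: (0.095/0.145) × 7.7 = 5.0448
  x=5: (0.038/0.145) × 1.5 = 0.3931
Sum = 1.9000 + 5.0448 + 0.3931 = 7.3379

7.34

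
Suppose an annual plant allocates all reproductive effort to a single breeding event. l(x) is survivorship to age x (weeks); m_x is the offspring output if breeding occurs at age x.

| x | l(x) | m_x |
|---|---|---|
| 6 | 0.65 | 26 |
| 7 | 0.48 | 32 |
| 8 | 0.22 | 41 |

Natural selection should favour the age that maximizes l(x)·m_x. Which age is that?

Expected offspring if breeding at age x = l(x) × m_x:
  age 6: 0.65 × 26 = 16.900
  age 7: 0.48 × 32 = 15.360
  age 8: 0.22 × 41 = 9.020
Maximum at age 6 (16.900).

6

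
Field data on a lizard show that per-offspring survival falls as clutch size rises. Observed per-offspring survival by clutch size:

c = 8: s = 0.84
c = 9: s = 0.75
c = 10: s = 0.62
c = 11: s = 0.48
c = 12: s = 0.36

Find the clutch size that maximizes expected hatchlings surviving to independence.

9

Expected hatchlings surviving to independence = c × s(c):
  c=8: 8 × 0.84 = 6.720
  c=9: 9 × 0.75 = 6.750
  c=10: 10 × 0.62 = 6.200
  c=11: 11 × 0.48 = 5.280
  c=12: 12 × 0.36 = 4.320
Maximum at c = 9 (6.750 hatchlings surviving to independence).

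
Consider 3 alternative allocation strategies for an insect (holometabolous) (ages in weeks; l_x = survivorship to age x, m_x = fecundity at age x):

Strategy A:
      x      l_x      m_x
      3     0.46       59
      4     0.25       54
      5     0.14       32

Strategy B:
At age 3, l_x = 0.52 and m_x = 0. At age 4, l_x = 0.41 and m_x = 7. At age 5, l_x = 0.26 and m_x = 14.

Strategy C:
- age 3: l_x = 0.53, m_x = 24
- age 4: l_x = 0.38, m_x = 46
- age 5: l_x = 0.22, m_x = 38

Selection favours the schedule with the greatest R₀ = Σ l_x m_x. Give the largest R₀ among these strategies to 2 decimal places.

Strategy A: R₀ = 0.46×59 + 0.25×54 + 0.14×32 = 45.1200
Strategy B: R₀ = 0.52×0 + 0.41×7 + 0.26×14 = 6.5100
Strategy C: R₀ = 0.53×24 + 0.38×46 + 0.22×38 = 38.5600
Highest R₀: strategy A with 45.1200.

45.12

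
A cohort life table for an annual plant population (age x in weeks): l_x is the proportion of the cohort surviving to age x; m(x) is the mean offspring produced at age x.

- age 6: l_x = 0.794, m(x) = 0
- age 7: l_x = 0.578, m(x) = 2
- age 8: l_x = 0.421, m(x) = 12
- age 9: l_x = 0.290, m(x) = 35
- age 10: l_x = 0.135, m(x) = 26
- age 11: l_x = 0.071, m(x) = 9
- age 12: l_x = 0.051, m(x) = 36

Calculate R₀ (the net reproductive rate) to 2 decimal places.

R₀ = Σ l_x m(x):
  age 6: 0.794 × 0 = 0.0000
  age 7: 0.578 × 2 = 1.1560
  age 8: 0.421 × 12 = 5.0520
  age 9: 0.290 × 35 = 10.1500
  age 10: 0.135 × 26 = 3.5100
  age 11: 0.071 × 9 = 0.6390
  age 12: 0.051 × 36 = 1.8360
R₀ = 0.0000 + 1.1560 + 5.0520 + 10.1500 + 3.5100 + 0.6390 + 1.8360 = 22.3430

22.34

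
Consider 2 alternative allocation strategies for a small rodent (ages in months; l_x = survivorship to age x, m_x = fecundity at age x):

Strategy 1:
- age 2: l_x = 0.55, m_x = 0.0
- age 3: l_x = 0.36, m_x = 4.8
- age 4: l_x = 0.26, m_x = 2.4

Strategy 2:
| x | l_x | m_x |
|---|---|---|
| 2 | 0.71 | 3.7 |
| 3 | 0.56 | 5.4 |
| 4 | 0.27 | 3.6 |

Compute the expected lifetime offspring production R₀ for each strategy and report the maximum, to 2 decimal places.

6.62

Strategy 1: R₀ = 0.55×0.0 + 0.36×4.8 + 0.26×2.4 = 2.3520
Strategy 2: R₀ = 0.71×3.7 + 0.56×5.4 + 0.27×3.6 = 6.6230
Highest R₀: strategy 2 with 6.6230.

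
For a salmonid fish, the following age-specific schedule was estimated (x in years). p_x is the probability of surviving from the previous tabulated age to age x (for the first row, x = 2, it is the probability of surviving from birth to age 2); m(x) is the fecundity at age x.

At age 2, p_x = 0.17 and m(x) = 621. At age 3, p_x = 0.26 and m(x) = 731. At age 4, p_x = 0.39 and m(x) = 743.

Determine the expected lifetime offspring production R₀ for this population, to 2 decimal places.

150.69

Survivorship from birth: l_x = p_2·p_3·…·p_x.
  l_2 = 0.17000
  l_3 = 0.04420
  l_4 = 0.01724
R₀ = Σ l_x m(x):
  age 2: 0.17000 × 621 = 105.5700
  age 3: 0.04420 × 731 = 32.3102
  age 4: 0.01724 × 743 = 12.8093
R₀ = 105.5700 + 32.3102 + 12.8093 = 150.6895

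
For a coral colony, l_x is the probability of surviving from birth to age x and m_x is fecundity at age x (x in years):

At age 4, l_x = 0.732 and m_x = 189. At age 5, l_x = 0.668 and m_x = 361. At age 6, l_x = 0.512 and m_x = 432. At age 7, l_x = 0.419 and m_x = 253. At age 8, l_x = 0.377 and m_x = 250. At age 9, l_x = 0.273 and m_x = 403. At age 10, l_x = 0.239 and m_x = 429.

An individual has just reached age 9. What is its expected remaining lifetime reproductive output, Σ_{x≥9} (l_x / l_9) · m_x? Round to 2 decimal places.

778.57

l_9 = 0.273. Conditional survival from age 9 to x is l_x / l_9.
  x=9: (0.273/0.273) × 403 = 403.0000
  x=10: (0.239/0.273) × 429 = 375.5714
Sum = 403.0000 + 375.5714 = 778.5714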